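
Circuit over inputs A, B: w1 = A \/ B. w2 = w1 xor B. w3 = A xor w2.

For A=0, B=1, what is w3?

0

w1 = 0 \/ 1 = 1
w2 = 1 xor 1 = 0
w3 = 0 xor 0 = 0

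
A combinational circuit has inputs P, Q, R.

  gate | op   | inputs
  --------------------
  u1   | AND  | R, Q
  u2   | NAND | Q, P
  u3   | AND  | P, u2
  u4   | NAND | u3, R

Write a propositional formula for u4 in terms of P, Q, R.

u2 = Q NAND P
u3 = P AND u2 = P AND (Q NAND P)
u4 = u3 NAND R = (P AND (Q NAND P)) NAND R

(P AND (Q NAND P)) NAND R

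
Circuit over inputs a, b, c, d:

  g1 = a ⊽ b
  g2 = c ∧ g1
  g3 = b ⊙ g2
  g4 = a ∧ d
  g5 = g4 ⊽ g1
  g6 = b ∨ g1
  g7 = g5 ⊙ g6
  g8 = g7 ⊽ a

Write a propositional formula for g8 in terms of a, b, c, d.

(((a ∧ d) ⊽ (a ⊽ b)) ⊙ (b ∨ (a ⊽ b))) ⊽ a

g1 = a ⊽ b
g4 = a ∧ d
g5 = g4 ⊽ g1 = (a ∧ d) ⊽ (a ⊽ b)
g6 = b ∨ g1 = b ∨ (a ⊽ b)
g7 = g5 ⊙ g6 = ((a ∧ d) ⊽ (a ⊽ b)) ⊙ (b ∨ (a ⊽ b))
g8 = g7 ⊽ a = (((a ∧ d) ⊽ (a ⊽ b)) ⊙ (b ∨ (a ⊽ b))) ⊽ a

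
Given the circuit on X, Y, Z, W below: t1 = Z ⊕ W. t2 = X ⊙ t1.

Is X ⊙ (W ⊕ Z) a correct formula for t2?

Yes

t1 = Z ⊕ W
t2 = X ⊙ t1 = X ⊙ (Z ⊕ W)
At X=0, Y=0, Z=0, W=1: circuit gives 0, formula gives 0.
At X=0, Y=0, Z=0, W=0: circuit gives 1, formula gives 1.
Agrees on all 16 inputs.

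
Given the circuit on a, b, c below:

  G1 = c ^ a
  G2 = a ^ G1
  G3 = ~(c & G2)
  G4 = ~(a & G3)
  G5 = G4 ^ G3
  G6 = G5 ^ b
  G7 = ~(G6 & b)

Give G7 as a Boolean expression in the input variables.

~((((~(a & (~(c & (a ^ (c ^ a)))))) ^ (~(c & (a ^ (c ^ a))))) ^ b) & b)

G1 = c ^ a
G2 = a ^ G1 = a ^ (c ^ a)
G3 = ~(c & G2) = ~(c & (a ^ (c ^ a)))
G4 = ~(a & G3) = ~(a & (~(c & (a ^ (c ^ a)))))
G5 = G4 ^ G3 = (~(a & (~(c & (a ^ (c ^ a)))))) ^ (~(c & (a ^ (c ^ a))))
G6 = G5 ^ b = ((~(a & (~(c & (a ^ (c ^ a)))))) ^ (~(c & (a ^ (c ^ a))))) ^ b
G7 = ~(G6 & b) = ~((((~(a & (~(c & (a ^ (c ^ a)))))) ^ (~(c & (a ^ (c ^ a))))) ^ b) & b)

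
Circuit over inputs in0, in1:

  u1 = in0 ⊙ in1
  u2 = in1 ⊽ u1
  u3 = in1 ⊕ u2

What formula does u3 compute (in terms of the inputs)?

in1 ⊕ (in1 ⊽ (in0 ⊙ in1))

u1 = in0 ⊙ in1
u2 = in1 ⊽ u1 = in1 ⊽ (in0 ⊙ in1)
u3 = in1 ⊕ u2 = in1 ⊕ (in1 ⊽ (in0 ⊙ in1))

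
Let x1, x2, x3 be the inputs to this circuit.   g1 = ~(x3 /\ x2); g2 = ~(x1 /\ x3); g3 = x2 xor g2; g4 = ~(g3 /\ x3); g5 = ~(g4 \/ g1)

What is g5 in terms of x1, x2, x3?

g1 = ~(x3 /\ x2)
g2 = ~(x1 /\ x3)
g3 = x2 xor g2 = x2 xor (~(x1 /\ x3))
g4 = ~(g3 /\ x3) = ~((x2 xor (~(x1 /\ x3))) /\ x3)
g5 = ~(g4 \/ g1) = ~((~((x2 xor (~(x1 /\ x3))) /\ x3)) \/ (~(x3 /\ x2)))

~((~((x2 xor (~(x1 /\ x3))) /\ x3)) \/ (~(x3 /\ x2)))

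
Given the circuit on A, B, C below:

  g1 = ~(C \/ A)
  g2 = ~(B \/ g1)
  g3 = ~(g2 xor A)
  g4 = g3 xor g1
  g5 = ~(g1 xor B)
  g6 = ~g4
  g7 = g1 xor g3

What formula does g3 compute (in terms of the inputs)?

~((~(B \/ (~(C \/ A)))) xor A)

g1 = ~(C \/ A)
g2 = ~(B \/ g1) = ~(B \/ (~(C \/ A)))
g3 = ~(g2 xor A) = ~((~(B \/ (~(C \/ A)))) xor A)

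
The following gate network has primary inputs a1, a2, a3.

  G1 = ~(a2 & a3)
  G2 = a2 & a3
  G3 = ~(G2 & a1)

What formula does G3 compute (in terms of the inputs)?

~((a2 & a3) & a1)

G2 = a2 & a3
G3 = ~(G2 & a1) = ~((a2 & a3) & a1)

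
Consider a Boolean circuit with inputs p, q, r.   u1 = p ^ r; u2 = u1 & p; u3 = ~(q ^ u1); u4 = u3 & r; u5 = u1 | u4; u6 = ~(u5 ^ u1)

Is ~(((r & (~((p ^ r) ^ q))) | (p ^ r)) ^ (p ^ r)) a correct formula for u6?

u1 = p ^ r
u3 = ~(q ^ u1) = ~(q ^ (p ^ r))
u4 = u3 & r = (~(q ^ (p ^ r))) & r
u5 = u1 | u4 = (p ^ r) | ((~(q ^ (p ^ r))) & r)
u6 = ~(u5 ^ u1) = ~(((p ^ r) | ((~(q ^ (p ^ r))) & r)) ^ (p ^ r))
At p=1, q=0, r=1: circuit gives 0, formula gives 0.
At p=0, q=0, r=0: circuit gives 1, formula gives 1.
Agrees on all 8 inputs.

Yes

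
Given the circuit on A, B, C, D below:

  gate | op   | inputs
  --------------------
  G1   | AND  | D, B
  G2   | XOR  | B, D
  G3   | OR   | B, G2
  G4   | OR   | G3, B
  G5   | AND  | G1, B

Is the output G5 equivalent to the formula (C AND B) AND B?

No

G1 = D AND B
G5 = G1 AND B = (D AND B) AND B
At A=0, B=1, C=0, D=1: circuit gives 1, formula gives 0.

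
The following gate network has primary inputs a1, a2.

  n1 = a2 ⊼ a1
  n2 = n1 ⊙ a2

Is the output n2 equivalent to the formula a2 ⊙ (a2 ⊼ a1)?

n1 = a2 ⊼ a1
n2 = n1 ⊙ a2 = (a2 ⊼ a1) ⊙ a2
At a1=0, a2=0: circuit gives 0, formula gives 0.
At a1=0, a2=1: circuit gives 1, formula gives 1.
Agrees on all 4 inputs.

Yes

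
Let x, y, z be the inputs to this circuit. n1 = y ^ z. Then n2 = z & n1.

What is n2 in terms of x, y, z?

z & (y ^ z)

n1 = y ^ z
n2 = z & n1 = z & (y ^ z)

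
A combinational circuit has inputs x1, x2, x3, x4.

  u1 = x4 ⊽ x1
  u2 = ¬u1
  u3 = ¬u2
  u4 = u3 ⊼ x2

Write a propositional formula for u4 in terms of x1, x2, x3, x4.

¬¬(x4 ⊽ x1) ⊼ x2

u1 = x4 ⊽ x1
u2 = ¬u1 = ¬(x4 ⊽ x1)
u3 = ¬u2 = ¬¬(x4 ⊽ x1)
u4 = u3 ⊼ x2 = ¬¬(x4 ⊽ x1) ⊼ x2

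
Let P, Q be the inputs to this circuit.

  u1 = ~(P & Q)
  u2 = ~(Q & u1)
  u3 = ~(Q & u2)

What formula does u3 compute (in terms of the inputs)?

u1 = ~(P & Q)
u2 = ~(Q & u1) = ~(Q & (~(P & Q)))
u3 = ~(Q & u2) = ~(Q & (~(Q & (~(P & Q)))))

~(Q & (~(Q & (~(P & Q)))))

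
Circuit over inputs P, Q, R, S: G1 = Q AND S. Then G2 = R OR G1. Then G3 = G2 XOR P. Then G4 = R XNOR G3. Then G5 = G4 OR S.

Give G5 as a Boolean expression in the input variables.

(R XNOR ((R OR (Q AND S)) XOR P)) OR S

G1 = Q AND S
G2 = R OR G1 = R OR (Q AND S)
G3 = G2 XOR P = (R OR (Q AND S)) XOR P
G4 = R XNOR G3 = R XNOR ((R OR (Q AND S)) XOR P)
G5 = G4 OR S = (R XNOR ((R OR (Q AND S)) XOR P)) OR S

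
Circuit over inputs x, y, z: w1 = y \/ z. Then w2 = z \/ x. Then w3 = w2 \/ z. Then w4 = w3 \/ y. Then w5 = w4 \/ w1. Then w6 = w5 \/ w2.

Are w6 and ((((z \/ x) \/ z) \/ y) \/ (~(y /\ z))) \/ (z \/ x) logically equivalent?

w1 = y \/ z
w2 = z \/ x
w3 = w2 \/ z = (z \/ x) \/ z
w4 = w3 \/ y = ((z \/ x) \/ z) \/ y
w5 = w4 \/ w1 = (((z \/ x) \/ z) \/ y) \/ (y \/ z)
w6 = w5 \/ w2 = ((((z \/ x) \/ z) \/ y) \/ (y \/ z)) \/ (z \/ x)
At x=0, y=0, z=0: circuit gives 0, formula gives 1.

No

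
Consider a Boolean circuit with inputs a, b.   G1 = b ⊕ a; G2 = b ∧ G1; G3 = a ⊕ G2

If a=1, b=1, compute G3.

1

G1 = 1 ⊕ 1 = 0
G2 = 1 ∧ 0 = 0
G3 = 1 ⊕ 0 = 1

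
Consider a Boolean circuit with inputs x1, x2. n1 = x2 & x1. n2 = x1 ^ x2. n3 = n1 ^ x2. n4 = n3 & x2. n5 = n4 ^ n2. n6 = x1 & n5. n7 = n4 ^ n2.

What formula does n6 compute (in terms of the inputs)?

n1 = x2 & x1
n2 = x1 ^ x2
n3 = n1 ^ x2 = (x2 & x1) ^ x2
n4 = n3 & x2 = ((x2 & x1) ^ x2) & x2
n5 = n4 ^ n2 = (((x2 & x1) ^ x2) & x2) ^ (x1 ^ x2)
n6 = x1 & n5 = x1 & ((((x2 & x1) ^ x2) & x2) ^ (x1 ^ x2))

x1 & ((((x2 & x1) ^ x2) & x2) ^ (x1 ^ x2))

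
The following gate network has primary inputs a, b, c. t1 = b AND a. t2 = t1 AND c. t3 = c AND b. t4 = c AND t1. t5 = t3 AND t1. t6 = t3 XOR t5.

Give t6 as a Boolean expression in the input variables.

t1 = b AND a
t3 = c AND b
t5 = t3 AND t1 = (c AND b) AND (b AND a)
t6 = t3 XOR t5 = (c AND b) XOR ((c AND b) AND (b AND a))

(c AND b) XOR ((c AND b) AND (b AND a))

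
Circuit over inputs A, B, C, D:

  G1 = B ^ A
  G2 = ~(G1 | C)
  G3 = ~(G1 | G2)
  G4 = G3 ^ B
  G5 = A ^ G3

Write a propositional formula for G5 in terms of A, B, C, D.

A ^ (~((B ^ A) | (~((B ^ A) | C))))

G1 = B ^ A
G2 = ~(G1 | C) = ~((B ^ A) | C)
G3 = ~(G1 | G2) = ~((B ^ A) | (~((B ^ A) | C)))
G5 = A ^ G3 = A ^ (~((B ^ A) | (~((B ^ A) | C))))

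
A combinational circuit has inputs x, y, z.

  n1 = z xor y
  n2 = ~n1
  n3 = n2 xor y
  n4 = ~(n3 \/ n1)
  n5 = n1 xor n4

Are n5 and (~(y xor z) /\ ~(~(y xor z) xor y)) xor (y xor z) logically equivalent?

Yes

n1 = z xor y
n2 = ~n1 = ~(z xor y)
n3 = n2 xor y = ~(z xor y) xor y
n4 = ~(n3 \/ n1) = ~((~(z xor y) xor y) \/ (z xor y))
n5 = n1 xor n4 = (z xor y) xor (~((~(z xor y) xor y) \/ (z xor y)))
At x=0, y=0, z=0: circuit gives 0, formula gives 0.
At x=0, y=0, z=1: circuit gives 1, formula gives 1.
Agrees on all 8 inputs.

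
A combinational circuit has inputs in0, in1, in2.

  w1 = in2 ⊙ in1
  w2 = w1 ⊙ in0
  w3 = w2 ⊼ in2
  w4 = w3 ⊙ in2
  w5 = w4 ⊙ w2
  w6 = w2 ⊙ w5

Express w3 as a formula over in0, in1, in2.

w1 = in2 ⊙ in1
w2 = w1 ⊙ in0 = (in2 ⊙ in1) ⊙ in0
w3 = w2 ⊼ in2 = ((in2 ⊙ in1) ⊙ in0) ⊼ in2

((in2 ⊙ in1) ⊙ in0) ⊼ in2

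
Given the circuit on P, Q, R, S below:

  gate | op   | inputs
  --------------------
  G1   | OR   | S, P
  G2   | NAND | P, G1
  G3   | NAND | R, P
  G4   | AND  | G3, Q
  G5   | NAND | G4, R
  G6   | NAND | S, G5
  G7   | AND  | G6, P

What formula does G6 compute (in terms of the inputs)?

S NAND (((R NAND P) AND Q) NAND R)

G3 = R NAND P
G4 = G3 AND Q = (R NAND P) AND Q
G5 = G4 NAND R = ((R NAND P) AND Q) NAND R
G6 = S NAND G5 = S NAND (((R NAND P) AND Q) NAND R)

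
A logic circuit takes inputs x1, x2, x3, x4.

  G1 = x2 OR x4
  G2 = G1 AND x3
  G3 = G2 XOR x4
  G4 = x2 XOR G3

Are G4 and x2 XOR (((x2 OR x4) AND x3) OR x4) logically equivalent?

No

G1 = x2 OR x4
G2 = G1 AND x3 = (x2 OR x4) AND x3
G3 = G2 XOR x4 = ((x2 OR x4) AND x3) XOR x4
G4 = x2 XOR G3 = x2 XOR (((x2 OR x4) AND x3) XOR x4)
At x1=0, x2=0, x3=1, x4=1: circuit gives 0, formula gives 1.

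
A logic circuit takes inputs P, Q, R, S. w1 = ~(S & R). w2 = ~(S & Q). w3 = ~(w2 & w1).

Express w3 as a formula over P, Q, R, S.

w1 = ~(S & R)
w2 = ~(S & Q)
w3 = ~(w2 & w1) = ~((~(S & Q)) & (~(S & R)))

~((~(S & Q)) & (~(S & R)))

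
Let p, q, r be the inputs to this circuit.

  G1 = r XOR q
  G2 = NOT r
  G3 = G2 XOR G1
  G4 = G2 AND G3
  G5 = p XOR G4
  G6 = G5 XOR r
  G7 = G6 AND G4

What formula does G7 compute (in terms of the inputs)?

((p XOR (NOT r AND (NOT r XOR (r XOR q)))) XOR r) AND (NOT r AND (NOT r XOR (r XOR q)))

G1 = r XOR q
G2 = NOT r
G3 = G2 XOR G1 = NOT r XOR (r XOR q)
G4 = G2 AND G3 = NOT r AND (NOT r XOR (r XOR q))
G5 = p XOR G4 = p XOR (NOT r AND (NOT r XOR (r XOR q)))
G6 = G5 XOR r = (p XOR (NOT r AND (NOT r XOR (r XOR q)))) XOR r
G7 = G6 AND G4 = ((p XOR (NOT r AND (NOT r XOR (r XOR q)))) XOR r) AND (NOT r AND (NOT r XOR (r XOR q)))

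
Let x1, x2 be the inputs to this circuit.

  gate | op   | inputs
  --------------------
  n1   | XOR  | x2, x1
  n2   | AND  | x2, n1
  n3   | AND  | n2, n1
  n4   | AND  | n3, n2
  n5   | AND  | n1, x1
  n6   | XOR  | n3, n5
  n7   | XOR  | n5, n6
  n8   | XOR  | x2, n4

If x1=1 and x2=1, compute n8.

1

n1 = 1 XOR 1 = 0
n2 = 1 AND 0 = 0
n3 = 0 AND 0 = 0
n4 = 0 AND 0 = 0
n8 = 1 XOR 0 = 1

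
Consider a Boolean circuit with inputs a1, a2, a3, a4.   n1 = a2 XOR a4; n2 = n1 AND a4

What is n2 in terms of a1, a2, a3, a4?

n1 = a2 XOR a4
n2 = n1 AND a4 = (a2 XOR a4) AND a4

(a2 XOR a4) AND a4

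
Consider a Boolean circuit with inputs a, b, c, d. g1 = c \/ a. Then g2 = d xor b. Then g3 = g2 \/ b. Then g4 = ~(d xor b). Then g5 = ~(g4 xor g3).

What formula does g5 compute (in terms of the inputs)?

~((~(d xor b)) xor ((d xor b) \/ b))

g2 = d xor b
g3 = g2 \/ b = (d xor b) \/ b
g4 = ~(d xor b)
g5 = ~(g4 xor g3) = ~((~(d xor b)) xor ((d xor b) \/ b))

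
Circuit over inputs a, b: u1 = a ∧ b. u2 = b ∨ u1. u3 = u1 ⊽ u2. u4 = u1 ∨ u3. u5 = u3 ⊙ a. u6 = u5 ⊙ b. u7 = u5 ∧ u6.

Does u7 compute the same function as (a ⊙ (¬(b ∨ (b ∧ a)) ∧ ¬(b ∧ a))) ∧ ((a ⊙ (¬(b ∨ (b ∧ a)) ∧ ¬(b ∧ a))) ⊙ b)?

Yes

u1 = a ∧ b
u2 = b ∨ u1 = b ∨ (a ∧ b)
u3 = u1 ⊽ u2 = (a ∧ b) ⊽ (b ∨ (a ∧ b))
u5 = u3 ⊙ a = ((a ∧ b) ⊽ (b ∨ (a ∧ b))) ⊙ a
u6 = u5 ⊙ b = (((a ∧ b) ⊽ (b ∨ (a ∧ b))) ⊙ a) ⊙ b
u7 = u5 ∧ u6 = (((a ∧ b) ⊽ (b ∨ (a ∧ b))) ⊙ a) ∧ ((((a ∧ b) ⊽ (b ∨ (a ∧ b))) ⊙ a) ⊙ b)
At a=0, b=0: circuit gives 0, formula gives 0.
At a=0, b=1: circuit gives 1, formula gives 1.
Agrees on all 4 inputs.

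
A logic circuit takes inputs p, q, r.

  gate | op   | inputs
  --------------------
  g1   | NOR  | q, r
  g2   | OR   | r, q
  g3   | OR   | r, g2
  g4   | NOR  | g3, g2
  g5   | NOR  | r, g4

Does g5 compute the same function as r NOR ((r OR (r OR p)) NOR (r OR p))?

g2 = r OR q
g3 = r OR g2 = r OR (r OR q)
g4 = g3 NOR g2 = (r OR (r OR q)) NOR (r OR q)
g5 = r NOR g4 = r NOR ((r OR (r OR q)) NOR (r OR q))
At p=0, q=1, r=0: circuit gives 1, formula gives 0.

No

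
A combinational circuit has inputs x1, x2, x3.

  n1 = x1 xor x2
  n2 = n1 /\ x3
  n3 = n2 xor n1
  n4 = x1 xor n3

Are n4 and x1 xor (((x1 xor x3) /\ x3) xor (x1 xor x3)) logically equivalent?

No

n1 = x1 xor x2
n2 = n1 /\ x3 = (x1 xor x2) /\ x3
n3 = n2 xor n1 = ((x1 xor x2) /\ x3) xor (x1 xor x2)
n4 = x1 xor n3 = x1 xor (((x1 xor x2) /\ x3) xor (x1 xor x2))
At x1=0, x2=1, x3=0: circuit gives 1, formula gives 0.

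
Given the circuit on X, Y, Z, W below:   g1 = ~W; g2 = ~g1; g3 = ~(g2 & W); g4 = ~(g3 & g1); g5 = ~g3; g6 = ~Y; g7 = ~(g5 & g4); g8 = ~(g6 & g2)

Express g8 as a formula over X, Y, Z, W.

g1 = ~W
g2 = ~g1 = ~~W
g6 = ~Y
g8 = ~(g6 & g2) = ~(~Y & ~~W)

~(~Y & ~~W)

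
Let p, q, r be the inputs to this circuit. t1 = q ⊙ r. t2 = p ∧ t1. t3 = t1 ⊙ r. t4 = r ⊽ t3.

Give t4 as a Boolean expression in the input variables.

r ⊽ ((q ⊙ r) ⊙ r)

t1 = q ⊙ r
t3 = t1 ⊙ r = (q ⊙ r) ⊙ r
t4 = r ⊽ t3 = r ⊽ ((q ⊙ r) ⊙ r)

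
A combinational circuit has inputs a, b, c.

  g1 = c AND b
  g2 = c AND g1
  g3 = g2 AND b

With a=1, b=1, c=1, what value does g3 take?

1

g1 = 1 AND 1 = 1
g2 = 1 AND 1 = 1
g3 = 1 AND 1 = 1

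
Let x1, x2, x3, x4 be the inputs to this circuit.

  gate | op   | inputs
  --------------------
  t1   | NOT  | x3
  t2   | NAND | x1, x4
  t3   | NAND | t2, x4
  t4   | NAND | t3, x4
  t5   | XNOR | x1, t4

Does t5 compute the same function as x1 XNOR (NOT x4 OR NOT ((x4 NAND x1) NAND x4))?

t2 = x1 NAND x4
t3 = t2 NAND x4 = (x1 NAND x4) NAND x4
t4 = t3 NAND x4 = ((x1 NAND x4) NAND x4) NAND x4
t5 = x1 XNOR t4 = x1 XNOR (((x1 NAND x4) NAND x4) NAND x4)
At x1=0, x2=0, x3=0, x4=0: circuit gives 0, formula gives 0.
At x1=1, x2=0, x3=0, x4=0: circuit gives 1, formula gives 1.
Agrees on all 16 inputs.

Yes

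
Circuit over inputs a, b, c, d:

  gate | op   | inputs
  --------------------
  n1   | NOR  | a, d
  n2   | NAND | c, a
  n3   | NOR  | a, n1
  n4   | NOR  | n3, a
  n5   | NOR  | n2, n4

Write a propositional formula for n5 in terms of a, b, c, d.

(c NAND a) NOR ((a NOR (a NOR d)) NOR a)

n1 = a NOR d
n2 = c NAND a
n3 = a NOR n1 = a NOR (a NOR d)
n4 = n3 NOR a = (a NOR (a NOR d)) NOR a
n5 = n2 NOR n4 = (c NAND a) NOR ((a NOR (a NOR d)) NOR a)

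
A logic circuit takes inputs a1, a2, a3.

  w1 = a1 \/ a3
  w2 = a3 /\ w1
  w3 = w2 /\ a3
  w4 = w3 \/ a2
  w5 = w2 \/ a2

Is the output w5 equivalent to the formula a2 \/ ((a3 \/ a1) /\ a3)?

w1 = a1 \/ a3
w2 = a3 /\ w1 = a3 /\ (a1 \/ a3)
w5 = w2 \/ a2 = (a3 /\ (a1 \/ a3)) \/ a2
At a1=0, a2=0, a3=0: circuit gives 0, formula gives 0.
At a1=0, a2=0, a3=1: circuit gives 1, formula gives 1.
Agrees on all 8 inputs.

Yes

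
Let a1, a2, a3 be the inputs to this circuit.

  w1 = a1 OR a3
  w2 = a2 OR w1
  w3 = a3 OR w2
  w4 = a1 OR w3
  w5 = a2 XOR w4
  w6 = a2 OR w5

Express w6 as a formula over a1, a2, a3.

w1 = a1 OR a3
w2 = a2 OR w1 = a2 OR (a1 OR a3)
w3 = a3 OR w2 = a3 OR (a2 OR (a1 OR a3))
w4 = a1 OR w3 = a1 OR (a3 OR (a2 OR (a1 OR a3)))
w5 = a2 XOR w4 = a2 XOR (a1 OR (a3 OR (a2 OR (a1 OR a3))))
w6 = a2 OR w5 = a2 OR (a2 XOR (a1 OR (a3 OR (a2 OR (a1 OR a3)))))

a2 OR (a2 XOR (a1 OR (a3 OR (a2 OR (a1 OR a3)))))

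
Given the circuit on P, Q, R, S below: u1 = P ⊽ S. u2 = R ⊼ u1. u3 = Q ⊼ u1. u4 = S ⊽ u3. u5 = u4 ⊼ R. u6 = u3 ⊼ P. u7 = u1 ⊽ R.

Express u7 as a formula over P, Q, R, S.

(P ⊽ S) ⊽ R

u1 = P ⊽ S
u7 = u1 ⊽ R = (P ⊽ S) ⊽ R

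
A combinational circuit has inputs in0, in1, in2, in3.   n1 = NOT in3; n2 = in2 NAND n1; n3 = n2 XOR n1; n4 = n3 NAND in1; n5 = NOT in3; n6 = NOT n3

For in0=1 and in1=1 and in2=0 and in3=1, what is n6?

0

n1 = NOT 1 = 0
n2 = 0 NAND 0 = 1
n3 = 1 XOR 0 = 1
n6 = NOT 1 = 0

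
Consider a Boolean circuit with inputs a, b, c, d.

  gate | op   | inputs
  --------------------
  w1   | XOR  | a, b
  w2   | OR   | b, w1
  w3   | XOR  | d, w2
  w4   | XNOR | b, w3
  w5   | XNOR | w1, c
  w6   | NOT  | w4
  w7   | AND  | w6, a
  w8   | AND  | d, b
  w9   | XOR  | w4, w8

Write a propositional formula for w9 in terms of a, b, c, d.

(b XNOR (d XOR (b OR (a XOR b)))) XOR (d AND b)

w1 = a XOR b
w2 = b OR w1 = b OR (a XOR b)
w3 = d XOR w2 = d XOR (b OR (a XOR b))
w4 = b XNOR w3 = b XNOR (d XOR (b OR (a XOR b)))
w8 = d AND b
w9 = w4 XOR w8 = (b XNOR (d XOR (b OR (a XOR b)))) XOR (d AND b)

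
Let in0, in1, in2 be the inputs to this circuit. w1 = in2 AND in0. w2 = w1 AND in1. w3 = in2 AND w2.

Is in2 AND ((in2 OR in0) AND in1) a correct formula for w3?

w1 = in2 AND in0
w2 = w1 AND in1 = (in2 AND in0) AND in1
w3 = in2 AND w2 = in2 AND ((in2 AND in0) AND in1)
At in0=0, in1=1, in2=1: circuit gives 0, formula gives 1.

No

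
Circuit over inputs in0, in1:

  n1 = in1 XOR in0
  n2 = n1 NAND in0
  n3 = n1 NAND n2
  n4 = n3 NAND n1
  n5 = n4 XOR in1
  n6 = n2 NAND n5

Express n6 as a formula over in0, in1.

n1 = in1 XOR in0
n2 = n1 NAND in0 = (in1 XOR in0) NAND in0
n3 = n1 NAND n2 = (in1 XOR in0) NAND ((in1 XOR in0) NAND in0)
n4 = n3 NAND n1 = ((in1 XOR in0) NAND ((in1 XOR in0) NAND in0)) NAND (in1 XOR in0)
n5 = n4 XOR in1 = (((in1 XOR in0) NAND ((in1 XOR in0) NAND in0)) NAND (in1 XOR in0)) XOR in1
n6 = n2 NAND n5 = ((in1 XOR in0) NAND in0) NAND ((((in1 XOR in0) NAND ((in1 XOR in0) NAND in0)) NAND (in1 XOR in0)) XOR in1)

((in1 XOR in0) NAND in0) NAND ((((in1 XOR in0) NAND ((in1 XOR in0) NAND in0)) NAND (in1 XOR in0)) XOR in1)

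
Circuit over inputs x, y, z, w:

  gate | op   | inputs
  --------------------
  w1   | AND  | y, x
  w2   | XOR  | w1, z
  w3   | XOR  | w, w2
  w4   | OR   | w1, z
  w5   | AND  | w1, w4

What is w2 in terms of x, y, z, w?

(y AND x) XOR z

w1 = y AND x
w2 = w1 XOR z = (y AND x) XOR z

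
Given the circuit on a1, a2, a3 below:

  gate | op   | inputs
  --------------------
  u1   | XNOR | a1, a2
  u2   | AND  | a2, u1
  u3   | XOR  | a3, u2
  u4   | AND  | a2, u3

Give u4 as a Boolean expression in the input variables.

u1 = a1 XNOR a2
u2 = a2 AND u1 = a2 AND (a1 XNOR a2)
u3 = a3 XOR u2 = a3 XOR (a2 AND (a1 XNOR a2))
u4 = a2 AND u3 = a2 AND (a3 XOR (a2 AND (a1 XNOR a2)))

a2 AND (a3 XOR (a2 AND (a1 XNOR a2)))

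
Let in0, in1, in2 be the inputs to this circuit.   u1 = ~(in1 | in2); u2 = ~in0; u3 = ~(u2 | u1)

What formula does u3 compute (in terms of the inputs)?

u1 = ~(in1 | in2)
u2 = ~in0
u3 = ~(u2 | u1) = ~(~in0 | (~(in1 | in2)))

~(~in0 | (~(in1 | in2)))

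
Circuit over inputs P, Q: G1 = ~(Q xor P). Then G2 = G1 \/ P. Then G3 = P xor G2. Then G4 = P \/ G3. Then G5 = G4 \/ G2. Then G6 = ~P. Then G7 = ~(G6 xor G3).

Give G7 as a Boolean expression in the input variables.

G1 = ~(Q xor P)
G2 = G1 \/ P = (~(Q xor P)) \/ P
G3 = P xor G2 = P xor ((~(Q xor P)) \/ P)
G6 = ~P
G7 = ~(G6 xor G3) = ~(~P xor (P xor ((~(Q xor P)) \/ P)))

~(~P xor (P xor ((~(Q xor P)) \/ P)))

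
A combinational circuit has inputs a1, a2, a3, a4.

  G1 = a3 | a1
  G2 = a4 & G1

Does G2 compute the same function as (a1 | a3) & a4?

Yes

G1 = a3 | a1
G2 = a4 & G1 = a4 & (a3 | a1)
At a1=0, a2=0, a3=0, a4=0: circuit gives 0, formula gives 0.
At a1=0, a2=0, a3=1, a4=1: circuit gives 1, formula gives 1.
Agrees on all 16 inputs.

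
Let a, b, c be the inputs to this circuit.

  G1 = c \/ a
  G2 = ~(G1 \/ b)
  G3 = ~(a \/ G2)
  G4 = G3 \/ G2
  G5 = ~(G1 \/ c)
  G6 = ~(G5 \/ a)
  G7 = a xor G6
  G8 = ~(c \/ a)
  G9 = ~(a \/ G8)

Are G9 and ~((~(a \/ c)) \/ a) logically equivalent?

Yes

G8 = ~(c \/ a)
G9 = ~(a \/ G8) = ~(a \/ (~(c \/ a)))
At a=0, b=0, c=0: circuit gives 0, formula gives 0.
At a=0, b=0, c=1: circuit gives 1, formula gives 1.
Agrees on all 8 inputs.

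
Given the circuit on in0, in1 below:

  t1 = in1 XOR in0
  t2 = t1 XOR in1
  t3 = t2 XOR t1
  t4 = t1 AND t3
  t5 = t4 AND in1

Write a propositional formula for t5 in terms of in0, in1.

((in1 XOR in0) AND (((in1 XOR in0) XOR in1) XOR (in1 XOR in0))) AND in1

t1 = in1 XOR in0
t2 = t1 XOR in1 = (in1 XOR in0) XOR in1
t3 = t2 XOR t1 = ((in1 XOR in0) XOR in1) XOR (in1 XOR in0)
t4 = t1 AND t3 = (in1 XOR in0) AND (((in1 XOR in0) XOR in1) XOR (in1 XOR in0))
t5 = t4 AND in1 = ((in1 XOR in0) AND (((in1 XOR in0) XOR in1) XOR (in1 XOR in0))) AND in1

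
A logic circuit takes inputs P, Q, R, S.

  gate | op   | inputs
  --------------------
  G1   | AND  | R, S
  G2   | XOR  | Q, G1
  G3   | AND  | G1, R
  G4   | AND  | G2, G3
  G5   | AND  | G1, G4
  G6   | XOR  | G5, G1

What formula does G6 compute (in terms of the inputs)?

G1 = R AND S
G2 = Q XOR G1 = Q XOR (R AND S)
G3 = G1 AND R = (R AND S) AND R
G4 = G2 AND G3 = (Q XOR (R AND S)) AND ((R AND S) AND R)
G5 = G1 AND G4 = (R AND S) AND ((Q XOR (R AND S)) AND ((R AND S) AND R))
G6 = G5 XOR G1 = ((R AND S) AND ((Q XOR (R AND S)) AND ((R AND S) AND R))) XOR (R AND S)

((R AND S) AND ((Q XOR (R AND S)) AND ((R AND S) AND R))) XOR (R AND S)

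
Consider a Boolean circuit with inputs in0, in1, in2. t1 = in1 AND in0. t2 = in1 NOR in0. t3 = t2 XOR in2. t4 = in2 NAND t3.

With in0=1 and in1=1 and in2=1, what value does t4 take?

t2 = 1 NOR 1 = 0
t3 = 0 XOR 1 = 1
t4 = 1 NAND 1 = 0

0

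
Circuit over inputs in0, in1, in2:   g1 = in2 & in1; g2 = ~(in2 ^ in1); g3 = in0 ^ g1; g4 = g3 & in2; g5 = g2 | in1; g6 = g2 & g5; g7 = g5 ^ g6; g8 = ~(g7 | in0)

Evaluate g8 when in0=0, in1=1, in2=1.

g2 = ~(1 ^ 1) = 1
g5 = 1 | 1 = 1
g6 = 1 & 1 = 1
g7 = 1 ^ 1 = 0
g8 = ~(0 | 0) = 1

1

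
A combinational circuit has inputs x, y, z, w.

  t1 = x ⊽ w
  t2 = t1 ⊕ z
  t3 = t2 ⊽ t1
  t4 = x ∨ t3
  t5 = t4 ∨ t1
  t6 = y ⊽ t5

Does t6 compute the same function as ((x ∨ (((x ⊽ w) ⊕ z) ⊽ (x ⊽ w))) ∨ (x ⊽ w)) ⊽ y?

Yes

t1 = x ⊽ w
t2 = t1 ⊕ z = (x ⊽ w) ⊕ z
t3 = t2 ⊽ t1 = ((x ⊽ w) ⊕ z) ⊽ (x ⊽ w)
t4 = x ∨ t3 = x ∨ (((x ⊽ w) ⊕ z) ⊽ (x ⊽ w))
t5 = t4 ∨ t1 = (x ∨ (((x ⊽ w) ⊕ z) ⊽ (x ⊽ w))) ∨ (x ⊽ w)
t6 = y ⊽ t5 = y ⊽ ((x ∨ (((x ⊽ w) ⊕ z) ⊽ (x ⊽ w))) ∨ (x ⊽ w))
At x=0, y=0, z=0, w=0: circuit gives 0, formula gives 0.
At x=0, y=0, z=1, w=1: circuit gives 1, formula gives 1.
Agrees on all 16 inputs.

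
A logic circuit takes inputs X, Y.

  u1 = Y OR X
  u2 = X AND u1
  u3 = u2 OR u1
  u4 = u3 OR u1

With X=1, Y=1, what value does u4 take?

1

u1 = 1 OR 1 = 1
u2 = 1 AND 1 = 1
u3 = 1 OR 1 = 1
u4 = 1 OR 1 = 1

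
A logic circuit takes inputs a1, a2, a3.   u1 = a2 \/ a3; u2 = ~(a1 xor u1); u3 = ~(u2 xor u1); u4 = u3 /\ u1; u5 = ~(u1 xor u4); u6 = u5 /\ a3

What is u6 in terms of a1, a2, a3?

(~((a2 \/ a3) xor ((~((~(a1 xor (a2 \/ a3))) xor (a2 \/ a3))) /\ (a2 \/ a3)))) /\ a3

u1 = a2 \/ a3
u2 = ~(a1 xor u1) = ~(a1 xor (a2 \/ a3))
u3 = ~(u2 xor u1) = ~((~(a1 xor (a2 \/ a3))) xor (a2 \/ a3))
u4 = u3 /\ u1 = (~((~(a1 xor (a2 \/ a3))) xor (a2 \/ a3))) /\ (a2 \/ a3)
u5 = ~(u1 xor u4) = ~((a2 \/ a3) xor ((~((~(a1 xor (a2 \/ a3))) xor (a2 \/ a3))) /\ (a2 \/ a3)))
u6 = u5 /\ a3 = (~((a2 \/ a3) xor ((~((~(a1 xor (a2 \/ a3))) xor (a2 \/ a3))) /\ (a2 \/ a3)))) /\ a3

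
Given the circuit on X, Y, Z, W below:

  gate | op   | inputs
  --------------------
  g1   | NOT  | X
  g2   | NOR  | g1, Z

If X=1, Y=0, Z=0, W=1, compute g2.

1

g1 = NOT 1 = 0
g2 = 0 NOR 0 = 1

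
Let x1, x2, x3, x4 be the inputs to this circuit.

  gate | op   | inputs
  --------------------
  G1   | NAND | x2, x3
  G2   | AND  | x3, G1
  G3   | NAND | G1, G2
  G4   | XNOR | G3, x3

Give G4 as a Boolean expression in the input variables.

((x2 NAND x3) NAND (x3 AND (x2 NAND x3))) XNOR x3

G1 = x2 NAND x3
G2 = x3 AND G1 = x3 AND (x2 NAND x3)
G3 = G1 NAND G2 = (x2 NAND x3) NAND (x3 AND (x2 NAND x3))
G4 = G3 XNOR x3 = ((x2 NAND x3) NAND (x3 AND (x2 NAND x3))) XNOR x3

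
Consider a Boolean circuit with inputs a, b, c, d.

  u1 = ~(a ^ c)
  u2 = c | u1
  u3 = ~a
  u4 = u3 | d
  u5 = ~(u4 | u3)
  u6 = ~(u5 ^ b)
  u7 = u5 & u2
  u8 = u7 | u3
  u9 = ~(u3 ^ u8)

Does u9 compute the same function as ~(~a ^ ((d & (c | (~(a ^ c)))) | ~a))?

u1 = ~(a ^ c)
u2 = c | u1 = c | (~(a ^ c))
u3 = ~a
u4 = u3 | d = ~a | d
u5 = ~(u4 | u3) = ~((~a | d) | ~a)
u7 = u5 & u2 = (~((~a | d) | ~a)) & (c | (~(a ^ c)))
u8 = u7 | u3 = ((~((~a | d) | ~a)) & (c | (~(a ^ c)))) | ~a
u9 = ~(u3 ^ u8) = ~(~a ^ (((~((~a | d) | ~a)) & (c | (~(a ^ c)))) | ~a))
At a=1, b=0, c=1, d=0: circuit gives 0, formula gives 1.

No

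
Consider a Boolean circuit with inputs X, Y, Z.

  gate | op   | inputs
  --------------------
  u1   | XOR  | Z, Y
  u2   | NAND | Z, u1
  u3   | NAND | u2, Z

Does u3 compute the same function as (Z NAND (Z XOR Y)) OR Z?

No

u1 = Z XOR Y
u2 = Z NAND u1 = Z NAND (Z XOR Y)
u3 = u2 NAND Z = (Z NAND (Z XOR Y)) NAND Z
At X=0, Y=1, Z=1: circuit gives 0, formula gives 1.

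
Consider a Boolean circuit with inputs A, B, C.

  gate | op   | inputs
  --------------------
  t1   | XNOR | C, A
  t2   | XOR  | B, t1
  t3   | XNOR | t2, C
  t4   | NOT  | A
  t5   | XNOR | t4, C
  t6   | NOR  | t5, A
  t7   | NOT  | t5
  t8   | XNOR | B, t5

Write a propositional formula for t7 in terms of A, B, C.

t4 = NOT A
t5 = t4 XNOR C = NOT A XNOR C
t7 = NOT t5 = NOT (NOT A XNOR C)

NOT (NOT A XNOR C)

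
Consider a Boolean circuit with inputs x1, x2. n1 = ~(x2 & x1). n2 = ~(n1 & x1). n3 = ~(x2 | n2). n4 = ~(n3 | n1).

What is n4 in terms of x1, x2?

n1 = ~(x2 & x1)
n2 = ~(n1 & x1) = ~((~(x2 & x1)) & x1)
n3 = ~(x2 | n2) = ~(x2 | (~((~(x2 & x1)) & x1)))
n4 = ~(n3 | n1) = ~((~(x2 | (~((~(x2 & x1)) & x1)))) | (~(x2 & x1)))

~((~(x2 | (~((~(x2 & x1)) & x1)))) | (~(x2 & x1)))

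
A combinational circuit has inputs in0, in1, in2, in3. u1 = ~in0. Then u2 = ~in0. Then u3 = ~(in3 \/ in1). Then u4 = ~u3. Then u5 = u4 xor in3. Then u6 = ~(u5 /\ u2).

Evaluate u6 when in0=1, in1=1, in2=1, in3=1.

1

u2 = ~1 = 0
u3 = ~(1 \/ 1) = 0
u4 = ~0 = 1
u5 = 1 xor 1 = 0
u6 = ~(0 /\ 0) = 1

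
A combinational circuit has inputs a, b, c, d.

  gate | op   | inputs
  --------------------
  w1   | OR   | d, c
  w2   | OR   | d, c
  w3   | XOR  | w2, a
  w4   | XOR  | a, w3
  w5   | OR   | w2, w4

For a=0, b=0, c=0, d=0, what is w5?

w2 = 0 OR 0 = 0
w3 = 0 XOR 0 = 0
w4 = 0 XOR 0 = 0
w5 = 0 OR 0 = 0

0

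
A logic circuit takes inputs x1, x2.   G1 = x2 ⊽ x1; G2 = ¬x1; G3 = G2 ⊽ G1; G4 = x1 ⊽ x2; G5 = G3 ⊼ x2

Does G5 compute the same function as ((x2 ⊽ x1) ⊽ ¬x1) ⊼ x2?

Yes

G1 = x2 ⊽ x1
G2 = ¬x1
G3 = G2 ⊽ G1 = ¬x1 ⊽ (x2 ⊽ x1)
G5 = G3 ⊼ x2 = (¬x1 ⊽ (x2 ⊽ x1)) ⊼ x2
At x1=1, x2=1: circuit gives 0, formula gives 0.
At x1=0, x2=0: circuit gives 1, formula gives 1.
Agrees on all 4 inputs.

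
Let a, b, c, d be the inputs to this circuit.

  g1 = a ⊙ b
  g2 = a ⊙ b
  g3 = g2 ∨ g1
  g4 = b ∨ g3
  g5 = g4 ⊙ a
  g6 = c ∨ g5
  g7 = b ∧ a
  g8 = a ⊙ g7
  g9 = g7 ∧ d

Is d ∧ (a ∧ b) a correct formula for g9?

Yes

g7 = b ∧ a
g9 = g7 ∧ d = (b ∧ a) ∧ d
At a=0, b=0, c=0, d=0: circuit gives 0, formula gives 0.
At a=1, b=1, c=0, d=1: circuit gives 1, formula gives 1.
Agrees on all 16 inputs.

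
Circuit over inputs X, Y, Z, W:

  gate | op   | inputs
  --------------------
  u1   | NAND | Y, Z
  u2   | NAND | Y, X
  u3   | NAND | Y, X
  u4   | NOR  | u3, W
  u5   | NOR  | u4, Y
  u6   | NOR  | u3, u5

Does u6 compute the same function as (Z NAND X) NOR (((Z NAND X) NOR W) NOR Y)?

u3 = Y NAND X
u4 = u3 NOR W = (Y NAND X) NOR W
u5 = u4 NOR Y = ((Y NAND X) NOR W) NOR Y
u6 = u3 NOR u5 = (Y NAND X) NOR (((Y NAND X) NOR W) NOR Y)
At X=1, Y=0, Z=1, W=0: circuit gives 0, formula gives 1.

No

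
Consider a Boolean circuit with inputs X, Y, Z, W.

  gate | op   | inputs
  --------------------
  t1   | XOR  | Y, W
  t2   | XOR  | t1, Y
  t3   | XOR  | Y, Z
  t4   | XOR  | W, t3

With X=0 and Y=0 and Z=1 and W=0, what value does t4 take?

t3 = 0 XOR 1 = 1
t4 = 0 XOR 1 = 1

1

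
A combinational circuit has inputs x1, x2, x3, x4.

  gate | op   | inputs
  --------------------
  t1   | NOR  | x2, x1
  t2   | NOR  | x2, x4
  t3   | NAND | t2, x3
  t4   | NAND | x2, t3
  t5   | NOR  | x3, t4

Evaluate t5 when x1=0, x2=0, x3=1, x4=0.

0

t2 = 0 NOR 0 = 1
t3 = 1 NAND 1 = 0
t4 = 0 NAND 0 = 1
t5 = 1 NOR 1 = 0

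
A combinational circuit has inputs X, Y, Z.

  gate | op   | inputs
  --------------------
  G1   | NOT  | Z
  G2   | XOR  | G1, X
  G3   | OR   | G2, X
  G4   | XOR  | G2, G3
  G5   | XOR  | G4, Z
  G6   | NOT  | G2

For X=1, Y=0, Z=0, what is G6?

G1 = NOT 0 = 1
G2 = 1 XOR 1 = 0
G6 = NOT 0 = 1

1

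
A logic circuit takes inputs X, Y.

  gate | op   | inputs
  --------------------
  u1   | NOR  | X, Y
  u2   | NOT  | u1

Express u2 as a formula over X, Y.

NOT (X NOR Y)

u1 = X NOR Y
u2 = NOT u1 = NOT (X NOR Y)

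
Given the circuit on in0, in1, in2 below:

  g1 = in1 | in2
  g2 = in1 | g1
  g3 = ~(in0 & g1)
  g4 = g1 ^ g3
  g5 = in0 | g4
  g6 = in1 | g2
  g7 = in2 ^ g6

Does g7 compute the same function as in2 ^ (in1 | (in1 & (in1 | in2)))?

No

g1 = in1 | in2
g2 = in1 | g1 = in1 | (in1 | in2)
g6 = in1 | g2 = in1 | (in1 | (in1 | in2))
g7 = in2 ^ g6 = in2 ^ (in1 | (in1 | (in1 | in2)))
At in0=0, in1=0, in2=1: circuit gives 0, formula gives 1.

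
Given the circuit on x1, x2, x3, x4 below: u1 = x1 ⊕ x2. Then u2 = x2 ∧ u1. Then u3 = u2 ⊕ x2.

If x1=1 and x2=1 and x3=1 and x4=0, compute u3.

u1 = 1 ⊕ 1 = 0
u2 = 1 ∧ 0 = 0
u3 = 0 ⊕ 1 = 1

1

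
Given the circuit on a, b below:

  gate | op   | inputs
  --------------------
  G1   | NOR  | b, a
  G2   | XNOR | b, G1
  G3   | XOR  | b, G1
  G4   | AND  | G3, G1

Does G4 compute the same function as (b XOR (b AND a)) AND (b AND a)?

G1 = b NOR a
G3 = b XOR G1 = b XOR (b NOR a)
G4 = G3 AND G1 = (b XOR (b NOR a)) AND (b NOR a)
At a=0, b=0: circuit gives 1, formula gives 0.

No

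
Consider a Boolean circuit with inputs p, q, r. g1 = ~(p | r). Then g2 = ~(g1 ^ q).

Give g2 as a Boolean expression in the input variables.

~((~(p | r)) ^ q)

g1 = ~(p | r)
g2 = ~(g1 ^ q) = ~((~(p | r)) ^ q)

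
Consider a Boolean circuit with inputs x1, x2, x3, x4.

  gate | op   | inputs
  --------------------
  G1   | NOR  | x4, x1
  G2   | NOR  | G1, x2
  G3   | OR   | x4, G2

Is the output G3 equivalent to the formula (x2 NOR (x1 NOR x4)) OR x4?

Yes

G1 = x4 NOR x1
G2 = G1 NOR x2 = (x4 NOR x1) NOR x2
G3 = x4 OR G2 = x4 OR ((x4 NOR x1) NOR x2)
At x1=0, x2=0, x3=0, x4=0: circuit gives 0, formula gives 0.
At x1=0, x2=0, x3=0, x4=1: circuit gives 1, formula gives 1.
Agrees on all 16 inputs.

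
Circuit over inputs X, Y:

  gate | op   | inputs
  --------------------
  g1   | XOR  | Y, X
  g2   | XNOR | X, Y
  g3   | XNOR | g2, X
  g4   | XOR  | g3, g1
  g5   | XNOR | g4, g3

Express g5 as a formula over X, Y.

(((X XNOR Y) XNOR X) XOR (Y XOR X)) XNOR ((X XNOR Y) XNOR X)

g1 = Y XOR X
g2 = X XNOR Y
g3 = g2 XNOR X = (X XNOR Y) XNOR X
g4 = g3 XOR g1 = ((X XNOR Y) XNOR X) XOR (Y XOR X)
g5 = g4 XNOR g3 = (((X XNOR Y) XNOR X) XOR (Y XOR X)) XNOR ((X XNOR Y) XNOR X)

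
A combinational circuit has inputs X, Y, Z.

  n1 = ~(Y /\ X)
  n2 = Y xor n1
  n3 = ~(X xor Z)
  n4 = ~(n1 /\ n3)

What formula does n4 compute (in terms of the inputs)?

n1 = ~(Y /\ X)
n3 = ~(X xor Z)
n4 = ~(n1 /\ n3) = ~((~(Y /\ X)) /\ (~(X xor Z)))

~((~(Y /\ X)) /\ (~(X xor Z)))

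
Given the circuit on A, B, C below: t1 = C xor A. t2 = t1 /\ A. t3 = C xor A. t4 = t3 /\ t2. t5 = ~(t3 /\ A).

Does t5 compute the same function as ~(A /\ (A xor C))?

Yes

t3 = C xor A
t5 = ~(t3 /\ A) = ~((C xor A) /\ A)
At A=1, B=0, C=0: circuit gives 0, formula gives 0.
At A=0, B=0, C=0: circuit gives 1, formula gives 1.
Agrees on all 8 inputs.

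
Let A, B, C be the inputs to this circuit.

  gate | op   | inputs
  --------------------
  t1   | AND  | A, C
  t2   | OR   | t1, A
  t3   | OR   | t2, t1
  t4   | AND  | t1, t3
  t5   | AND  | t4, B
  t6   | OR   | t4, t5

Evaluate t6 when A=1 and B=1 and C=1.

1

t1 = 1 AND 1 = 1
t2 = 1 OR 1 = 1
t3 = 1 OR 1 = 1
t4 = 1 AND 1 = 1
t5 = 1 AND 1 = 1
t6 = 1 OR 1 = 1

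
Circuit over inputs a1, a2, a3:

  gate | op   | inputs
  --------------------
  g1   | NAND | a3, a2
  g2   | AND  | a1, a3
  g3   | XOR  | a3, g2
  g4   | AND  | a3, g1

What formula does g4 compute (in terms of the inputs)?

g1 = a3 NAND a2
g4 = a3 AND g1 = a3 AND (a3 NAND a2)

a3 AND (a3 NAND a2)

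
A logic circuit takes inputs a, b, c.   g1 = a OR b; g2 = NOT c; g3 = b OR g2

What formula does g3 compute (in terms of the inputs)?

g2 = NOT c
g3 = b OR g2 = b OR NOT c

b OR NOT c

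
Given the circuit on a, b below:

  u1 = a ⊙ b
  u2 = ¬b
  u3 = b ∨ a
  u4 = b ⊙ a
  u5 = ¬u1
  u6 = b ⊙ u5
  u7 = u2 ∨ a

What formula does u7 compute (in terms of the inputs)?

u2 = ¬b
u7 = u2 ∨ a = ¬b ∨ a

¬b ∨ a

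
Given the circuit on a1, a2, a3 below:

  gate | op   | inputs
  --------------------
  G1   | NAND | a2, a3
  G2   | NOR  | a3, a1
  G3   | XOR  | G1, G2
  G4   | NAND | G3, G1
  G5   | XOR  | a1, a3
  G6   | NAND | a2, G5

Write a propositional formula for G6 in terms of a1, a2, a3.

G5 = a1 XOR a3
G6 = a2 NAND G5 = a2 NAND (a1 XOR a3)

a2 NAND (a1 XOR a3)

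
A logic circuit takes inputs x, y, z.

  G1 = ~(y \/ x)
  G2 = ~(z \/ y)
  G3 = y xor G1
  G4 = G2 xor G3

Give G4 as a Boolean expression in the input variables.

(~(z \/ y)) xor (y xor (~(y \/ x)))

G1 = ~(y \/ x)
G2 = ~(z \/ y)
G3 = y xor G1 = y xor (~(y \/ x))
G4 = G2 xor G3 = (~(z \/ y)) xor (y xor (~(y \/ x)))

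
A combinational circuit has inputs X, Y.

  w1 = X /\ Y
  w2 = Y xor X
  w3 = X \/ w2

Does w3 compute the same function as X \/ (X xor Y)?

w2 = Y xor X
w3 = X \/ w2 = X \/ (Y xor X)
At X=0, Y=0: circuit gives 0, formula gives 0.
At X=0, Y=1: circuit gives 1, formula gives 1.
Agrees on all 4 inputs.

Yes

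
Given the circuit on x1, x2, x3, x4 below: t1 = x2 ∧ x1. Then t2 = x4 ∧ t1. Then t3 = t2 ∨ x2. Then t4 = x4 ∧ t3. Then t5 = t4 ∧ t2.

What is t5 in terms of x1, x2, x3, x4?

(x4 ∧ ((x4 ∧ (x2 ∧ x1)) ∨ x2)) ∧ (x4 ∧ (x2 ∧ x1))

t1 = x2 ∧ x1
t2 = x4 ∧ t1 = x4 ∧ (x2 ∧ x1)
t3 = t2 ∨ x2 = (x4 ∧ (x2 ∧ x1)) ∨ x2
t4 = x4 ∧ t3 = x4 ∧ ((x4 ∧ (x2 ∧ x1)) ∨ x2)
t5 = t4 ∧ t2 = (x4 ∧ ((x4 ∧ (x2 ∧ x1)) ∨ x2)) ∧ (x4 ∧ (x2 ∧ x1))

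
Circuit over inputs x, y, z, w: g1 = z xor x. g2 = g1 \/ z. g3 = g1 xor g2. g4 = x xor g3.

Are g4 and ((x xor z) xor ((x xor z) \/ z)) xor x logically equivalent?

g1 = z xor x
g2 = g1 \/ z = (z xor x) \/ z
g3 = g1 xor g2 = (z xor x) xor ((z xor x) \/ z)
g4 = x xor g3 = x xor ((z xor x) xor ((z xor x) \/ z))
At x=0, y=0, z=0, w=0: circuit gives 0, formula gives 0.
At x=1, y=0, z=0, w=0: circuit gives 1, formula gives 1.
Agrees on all 16 inputs.

Yes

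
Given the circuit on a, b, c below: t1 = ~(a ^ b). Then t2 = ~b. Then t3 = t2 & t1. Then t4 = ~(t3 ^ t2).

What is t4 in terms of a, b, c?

t1 = ~(a ^ b)
t2 = ~b
t3 = t2 & t1 = ~b & (~(a ^ b))
t4 = ~(t3 ^ t2) = ~((~b & (~(a ^ b))) ^ ~b)

~((~b & (~(a ^ b))) ^ ~b)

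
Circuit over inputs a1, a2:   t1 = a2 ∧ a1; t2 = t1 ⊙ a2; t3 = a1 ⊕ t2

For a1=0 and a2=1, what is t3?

0

t1 = 1 ∧ 0 = 0
t2 = 0 ⊙ 1 = 0
t3 = 0 ⊕ 0 = 0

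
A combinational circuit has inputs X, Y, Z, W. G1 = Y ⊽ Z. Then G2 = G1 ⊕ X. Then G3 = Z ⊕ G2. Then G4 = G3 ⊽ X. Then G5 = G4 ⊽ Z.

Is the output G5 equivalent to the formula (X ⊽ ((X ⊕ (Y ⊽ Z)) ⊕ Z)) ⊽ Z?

G1 = Y ⊽ Z
G2 = G1 ⊕ X = (Y ⊽ Z) ⊕ X
G3 = Z ⊕ G2 = Z ⊕ ((Y ⊽ Z) ⊕ X)
G4 = G3 ⊽ X = (Z ⊕ ((Y ⊽ Z) ⊕ X)) ⊽ X
G5 = G4 ⊽ Z = ((Z ⊕ ((Y ⊽ Z) ⊕ X)) ⊽ X) ⊽ Z
At X=0, Y=0, Z=1, W=0: circuit gives 0, formula gives 0.
At X=0, Y=0, Z=0, W=0: circuit gives 1, formula gives 1.
Agrees on all 16 inputs.

Yes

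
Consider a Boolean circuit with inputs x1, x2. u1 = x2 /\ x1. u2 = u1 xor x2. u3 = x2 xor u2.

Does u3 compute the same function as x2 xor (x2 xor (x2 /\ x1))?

u1 = x2 /\ x1
u2 = u1 xor x2 = (x2 /\ x1) xor x2
u3 = x2 xor u2 = x2 xor ((x2 /\ x1) xor x2)
At x1=0, x2=0: circuit gives 0, formula gives 0.
At x1=1, x2=1: circuit gives 1, formula gives 1.
Agrees on all 4 inputs.

Yes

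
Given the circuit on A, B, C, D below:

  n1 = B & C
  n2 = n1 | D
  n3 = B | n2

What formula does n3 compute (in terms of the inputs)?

n1 = B & C
n2 = n1 | D = (B & C) | D
n3 = B | n2 = B | ((B & C) | D)

B | ((B & C) | D)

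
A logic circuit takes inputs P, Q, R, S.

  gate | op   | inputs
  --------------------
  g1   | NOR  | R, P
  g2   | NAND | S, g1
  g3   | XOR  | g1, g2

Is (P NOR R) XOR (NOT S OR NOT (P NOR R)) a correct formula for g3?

g1 = R NOR P
g2 = S NAND g1 = S NAND (R NOR P)
g3 = g1 XOR g2 = (R NOR P) XOR (S NAND (R NOR P))
At P=0, Q=0, R=0, S=0: circuit gives 0, formula gives 0.
At P=0, Q=0, R=0, S=1: circuit gives 1, formula gives 1.
Agrees on all 16 inputs.

Yes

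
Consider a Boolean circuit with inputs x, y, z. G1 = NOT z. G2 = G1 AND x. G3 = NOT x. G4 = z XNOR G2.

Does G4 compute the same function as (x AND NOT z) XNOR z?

G1 = NOT z
G2 = G1 AND x = NOT z AND x
G4 = z XNOR G2 = z XNOR (NOT z AND x)
At x=0, y=0, z=1: circuit gives 0, formula gives 0.
At x=0, y=0, z=0: circuit gives 1, formula gives 1.
Agrees on all 8 inputs.

Yes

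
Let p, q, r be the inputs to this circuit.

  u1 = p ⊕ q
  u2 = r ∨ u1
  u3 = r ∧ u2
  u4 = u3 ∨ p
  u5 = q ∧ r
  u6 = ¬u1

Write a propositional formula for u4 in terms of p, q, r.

u1 = p ⊕ q
u2 = r ∨ u1 = r ∨ (p ⊕ q)
u3 = r ∧ u2 = r ∧ (r ∨ (p ⊕ q))
u4 = u3 ∨ p = (r ∧ (r ∨ (p ⊕ q))) ∨ p

(r ∧ (r ∨ (p ⊕ q))) ∨ p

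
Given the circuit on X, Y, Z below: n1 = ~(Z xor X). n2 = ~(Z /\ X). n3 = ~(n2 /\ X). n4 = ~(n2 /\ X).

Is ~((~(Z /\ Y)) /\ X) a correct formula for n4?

No

n2 = ~(Z /\ X)
n4 = ~(n2 /\ X) = ~((~(Z /\ X)) /\ X)
At X=1, Y=0, Z=1: circuit gives 1, formula gives 0.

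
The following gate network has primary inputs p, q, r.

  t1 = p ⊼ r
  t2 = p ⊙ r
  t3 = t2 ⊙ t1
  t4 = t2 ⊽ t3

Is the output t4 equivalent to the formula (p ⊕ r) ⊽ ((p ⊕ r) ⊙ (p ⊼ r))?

No

t1 = p ⊼ r
t2 = p ⊙ r
t3 = t2 ⊙ t1 = (p ⊙ r) ⊙ (p ⊼ r)
t4 = t2 ⊽ t3 = (p ⊙ r) ⊽ ((p ⊙ r) ⊙ (p ⊼ r))
At p=0, q=0, r=0: circuit gives 0, formula gives 1.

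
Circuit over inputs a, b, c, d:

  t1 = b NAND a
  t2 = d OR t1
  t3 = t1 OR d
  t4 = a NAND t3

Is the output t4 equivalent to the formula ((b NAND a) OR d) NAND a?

t1 = b NAND a
t3 = t1 OR d = (b NAND a) OR d
t4 = a NAND t3 = a NAND ((b NAND a) OR d)
At a=1, b=0, c=0, d=0: circuit gives 0, formula gives 0.
At a=0, b=0, c=0, d=0: circuit gives 1, formula gives 1.
Agrees on all 16 inputs.

Yes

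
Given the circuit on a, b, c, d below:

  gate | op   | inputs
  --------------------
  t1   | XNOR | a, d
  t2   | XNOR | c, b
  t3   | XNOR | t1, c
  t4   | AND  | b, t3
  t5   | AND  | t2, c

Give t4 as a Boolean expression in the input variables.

b AND ((a XNOR d) XNOR c)

t1 = a XNOR d
t3 = t1 XNOR c = (a XNOR d) XNOR c
t4 = b AND t3 = b AND ((a XNOR d) XNOR c)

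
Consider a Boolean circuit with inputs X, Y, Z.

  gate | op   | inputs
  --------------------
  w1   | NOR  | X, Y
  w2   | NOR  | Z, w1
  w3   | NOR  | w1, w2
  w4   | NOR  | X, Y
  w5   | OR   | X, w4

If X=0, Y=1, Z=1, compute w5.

w4 = 0 NOR 1 = 0
w5 = 0 OR 0 = 0

0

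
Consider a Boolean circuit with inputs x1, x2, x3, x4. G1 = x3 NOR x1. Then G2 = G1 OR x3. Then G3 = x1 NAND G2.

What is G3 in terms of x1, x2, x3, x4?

x1 NAND ((x3 NOR x1) OR x3)

G1 = x3 NOR x1
G2 = G1 OR x3 = (x3 NOR x1) OR x3
G3 = x1 NAND G2 = x1 NAND ((x3 NOR x1) OR x3)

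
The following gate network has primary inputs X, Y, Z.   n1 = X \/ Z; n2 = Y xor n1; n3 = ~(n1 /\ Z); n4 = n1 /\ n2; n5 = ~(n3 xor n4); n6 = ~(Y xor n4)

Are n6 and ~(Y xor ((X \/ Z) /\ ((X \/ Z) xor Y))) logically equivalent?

n1 = X \/ Z
n2 = Y xor n1 = Y xor (X \/ Z)
n4 = n1 /\ n2 = (X \/ Z) /\ (Y xor (X \/ Z))
n6 = ~(Y xor n4) = ~(Y xor ((X \/ Z) /\ (Y xor (X \/ Z))))
At X=0, Y=0, Z=1: circuit gives 0, formula gives 0.
At X=0, Y=0, Z=0: circuit gives 1, formula gives 1.
Agrees on all 8 inputs.

Yes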